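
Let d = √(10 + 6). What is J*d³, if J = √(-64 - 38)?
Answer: 64*I*√102 ≈ 646.37*I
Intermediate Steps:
d = 4 (d = √16 = 4)
J = I*√102 (J = √(-102) = I*√102 ≈ 10.1*I)
J*d³ = (I*√102)*4³ = (I*√102)*64 = 64*I*√102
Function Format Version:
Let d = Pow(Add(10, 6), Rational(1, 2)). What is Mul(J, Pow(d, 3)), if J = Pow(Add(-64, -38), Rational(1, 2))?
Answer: Mul(64, I, Pow(102, Rational(1, 2))) ≈ Mul(646.37, I)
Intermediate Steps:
d = 4 (d = Pow(16, Rational(1, 2)) = 4)
J = Mul(I, Pow(102, Rational(1, 2))) (J = Pow(-102, Rational(1, 2)) = Mul(I, Pow(102, Rational(1, 2))) ≈ Mul(10.100, I))
Mul(J, Pow(d, 3)) = Mul(Mul(I, Pow(102, Rational(1, 2))), Pow(4, 3)) = Mul(Mul(I, Pow(102, Rational(1, 2))), 64) = Mul(64, I, Pow(102, Rational(1, 2)))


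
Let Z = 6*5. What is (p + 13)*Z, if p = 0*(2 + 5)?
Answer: 390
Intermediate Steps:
Z = 30
p = 0 (p = 0*7 = 0)
(p + 13)*Z = (0 + 13)*30 = 13*30 = 390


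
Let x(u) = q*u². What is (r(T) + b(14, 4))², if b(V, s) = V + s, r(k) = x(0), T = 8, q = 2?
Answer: 324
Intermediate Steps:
x(u) = 2*u²
r(k) = 0 (r(k) = 2*0² = 2*0 = 0)
(r(T) + b(14, 4))² = (0 + (14 + 4))² = (0 + 18)² = 18² = 324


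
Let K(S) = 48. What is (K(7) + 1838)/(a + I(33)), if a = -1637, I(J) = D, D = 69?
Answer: -943/784 ≈ -1.2028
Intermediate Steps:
I(J) = 69
(K(7) + 1838)/(a + I(33)) = (48 + 1838)/(-1637 + 69) = 1886/(-1568) = 1886*(-1/1568) = -943/784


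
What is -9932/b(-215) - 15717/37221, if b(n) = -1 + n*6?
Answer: 116462775/16017437 ≈ 7.2710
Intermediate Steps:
b(n) = -1 + 6*n
-9932/b(-215) - 15717/37221 = -9932/(-1 + 6*(-215)) - 15717/37221 = -9932/(-1 - 1290) - 15717*1/37221 = -9932/(-1291) - 5239/12407 = -9932*(-1/1291) - 5239/12407 = 9932/1291 - 5239/12407 = 116462775/16017437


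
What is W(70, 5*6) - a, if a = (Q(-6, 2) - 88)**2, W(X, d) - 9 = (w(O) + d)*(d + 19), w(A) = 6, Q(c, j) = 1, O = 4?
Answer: -5796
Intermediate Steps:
W(X, d) = 9 + (6 + d)*(19 + d) (W(X, d) = 9 + (6 + d)*(d + 19) = 9 + (6 + d)*(19 + d))
a = 7569 (a = (1 - 88)**2 = (-87)**2 = 7569)
W(70, 5*6) - a = (123 + (5*6)**2 + 25*(5*6)) - 1*7569 = (123 + 30**2 + 25*30) - 7569 = (123 + 900 + 750) - 7569 = 1773 - 7569 = -5796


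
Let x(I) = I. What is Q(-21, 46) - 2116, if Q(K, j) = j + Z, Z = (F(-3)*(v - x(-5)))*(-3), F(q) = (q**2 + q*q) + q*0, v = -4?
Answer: -2124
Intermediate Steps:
F(q) = 2*q**2 (F(q) = (q**2 + q**2) + 0 = 2*q**2 + 0 = 2*q**2)
Z = -54 (Z = ((2*(-3)**2)*(-4 - 1*(-5)))*(-3) = ((2*9)*(-4 + 5))*(-3) = (18*1)*(-3) = 18*(-3) = -54)
Q(K, j) = -54 + j (Q(K, j) = j - 54 = -54 + j)
Q(-21, 46) - 2116 = (-54 + 46) - 2116 = -8 - 2116 = -2124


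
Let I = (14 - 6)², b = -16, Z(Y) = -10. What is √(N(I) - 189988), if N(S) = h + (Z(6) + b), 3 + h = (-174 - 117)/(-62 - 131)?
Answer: I*√7077887070/193 ≈ 435.91*I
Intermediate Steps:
h = -288/193 (h = -3 + (-174 - 117)/(-62 - 131) = -3 - 291/(-193) = -3 - 291*(-1/193) = -3 + 291/193 = -288/193 ≈ -1.4922)
I = 64 (I = 8² = 64)
N(S) = -5306/193 (N(S) = -288/193 + (-10 - 16) = -288/193 - 26 = -5306/193)
√(N(I) - 189988) = √(-5306/193 - 189988) = √(-36672990/193) = I*√7077887070/193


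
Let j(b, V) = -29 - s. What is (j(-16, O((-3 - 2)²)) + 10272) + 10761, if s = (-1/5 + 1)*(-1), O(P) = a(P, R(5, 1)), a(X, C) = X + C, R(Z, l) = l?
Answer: 105024/5 ≈ 21005.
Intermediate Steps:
a(X, C) = C + X
O(P) = 1 + P
s = -⅘ (s = (-1*⅕ + 1)*(-1) = (-⅕ + 1)*(-1) = (⅘)*(-1) = -⅘ ≈ -0.80000)
j(b, V) = -141/5 (j(b, V) = -29 - 1*(-⅘) = -29 + ⅘ = -141/5)
(j(-16, O((-3 - 2)²)) + 10272) + 10761 = (-141/5 + 10272) + 10761 = 51219/5 + 10761 = 105024/5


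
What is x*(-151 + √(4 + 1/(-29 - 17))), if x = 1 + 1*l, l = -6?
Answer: 755 - 5*√8418/46 ≈ 745.03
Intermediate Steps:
x = -5 (x = 1 + 1*(-6) = 1 - 6 = -5)
x*(-151 + √(4 + 1/(-29 - 17))) = -5*(-151 + √(4 + 1/(-29 - 17))) = -5*(-151 + √(4 + 1/(-46))) = -5*(-151 + √(4 - 1/46)) = -5*(-151 + √(183/46)) = -5*(-151 + √8418/46) = 755 - 5*√8418/46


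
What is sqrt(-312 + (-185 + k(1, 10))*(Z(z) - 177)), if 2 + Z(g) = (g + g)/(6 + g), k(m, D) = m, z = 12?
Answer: 4*sqrt(18213)/3 ≈ 179.94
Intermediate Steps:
Z(g) = -2 + 2*g/(6 + g) (Z(g) = -2 + (g + g)/(6 + g) = -2 + (2*g)/(6 + g) = -2 + 2*g/(6 + g))
sqrt(-312 + (-185 + k(1, 10))*(Z(z) - 177)) = sqrt(-312 + (-185 + 1)*(-12/(6 + 12) - 177)) = sqrt(-312 - 184*(-12/18 - 177)) = sqrt(-312 - 184*(-12*1/18 - 177)) = sqrt(-312 - 184*(-2/3 - 177)) = sqrt(-312 - 184*(-533/3)) = sqrt(-312 + 98072/3) = sqrt(97136/3) = 4*sqrt(18213)/3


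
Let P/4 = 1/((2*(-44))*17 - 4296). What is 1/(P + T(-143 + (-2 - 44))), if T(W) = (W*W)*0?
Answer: -1448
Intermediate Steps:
T(W) = 0 (T(W) = W**2*0 = 0)
P = -1/1448 (P = 4/((2*(-44))*17 - 4296) = 4/(-88*17 - 4296) = 4/(-1496 - 4296) = 4/(-5792) = 4*(-1/5792) = -1/1448 ≈ -0.00069061)
1/(P + T(-143 + (-2 - 44))) = 1/(-1/1448 + 0) = 1/(-1/1448) = -1448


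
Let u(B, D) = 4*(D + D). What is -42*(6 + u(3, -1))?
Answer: 84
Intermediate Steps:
u(B, D) = 8*D (u(B, D) = 4*(2*D) = 8*D)
-42*(6 + u(3, -1)) = -42*(6 + 8*(-1)) = -42*(6 - 8) = -42*(-2) = -14*(-6) = 84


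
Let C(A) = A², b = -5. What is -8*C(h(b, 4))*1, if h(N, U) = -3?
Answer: -72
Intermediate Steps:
-8*C(h(b, 4))*1 = -8*(-3)²*1 = -8*9*1 = -72*1 = -72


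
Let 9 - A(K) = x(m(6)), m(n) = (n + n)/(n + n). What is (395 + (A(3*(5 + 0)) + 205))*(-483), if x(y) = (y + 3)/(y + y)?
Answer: -293181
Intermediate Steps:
m(n) = 1 (m(n) = (2*n)/((2*n)) = (2*n)*(1/(2*n)) = 1)
x(y) = (3 + y)/(2*y) (x(y) = (3 + y)/((2*y)) = (3 + y)*(1/(2*y)) = (3 + y)/(2*y))
A(K) = 7 (A(K) = 9 - (3 + 1)/(2*1) = 9 - 4/2 = 9 - 1*2 = 9 - 2 = 7)
(395 + (A(3*(5 + 0)) + 205))*(-483) = (395 + (7 + 205))*(-483) = (395 + 212)*(-483) = 607*(-483) = -293181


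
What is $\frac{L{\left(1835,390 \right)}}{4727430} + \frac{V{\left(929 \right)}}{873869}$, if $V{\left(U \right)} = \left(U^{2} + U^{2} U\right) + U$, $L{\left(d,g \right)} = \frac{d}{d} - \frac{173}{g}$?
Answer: $\frac{1479805350221093873}{1611150265401300} \approx 918.48$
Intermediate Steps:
$L{\left(d,g \right)} = 1 - \frac{173}{g}$
$V{\left(U \right)} = U + U^{2} + U^{3}$ ($V{\left(U \right)} = \left(U^{2} + U^{3}\right) + U = U + U^{2} + U^{3}$)
$\frac{L{\left(1835,390 \right)}}{4727430} + \frac{V{\left(929 \right)}}{873869} = \frac{\frac{1}{390} \left(-173 + 390\right)}{4727430} + \frac{929 \left(1 + 929 + 929^{2}\right)}{873869} = \frac{1}{390} \cdot 217 \cdot \frac{1}{4727430} + 929 \left(1 + 929 + 863041\right) \frac{1}{873869} = \frac{217}{390} \cdot \frac{1}{4727430} + 929 \cdot 863971 \cdot \frac{1}{873869} = \frac{217}{1843697700} + 802629059 \cdot \frac{1}{873869} = \frac{217}{1843697700} + \frac{802629059}{873869} = \frac{1479805350221093873}{1611150265401300}$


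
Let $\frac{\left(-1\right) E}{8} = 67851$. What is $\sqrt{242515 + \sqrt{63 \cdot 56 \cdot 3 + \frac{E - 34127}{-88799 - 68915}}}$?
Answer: $\frac{\sqrt{6032246761116940 + 157714 \sqrt{263354292871454}}}{157714} \approx 492.56$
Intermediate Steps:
$E = -542808$ ($E = \left(-8\right) 67851 = -542808$)
$\sqrt{242515 + \sqrt{63 \cdot 56 \cdot 3 + \frac{E - 34127}{-88799 - 68915}}} = \sqrt{242515 + \sqrt{63 \cdot 56 \cdot 3 + \frac{-542808 - 34127}{-88799 - 68915}}} = \sqrt{242515 + \sqrt{3528 \cdot 3 - \frac{576935}{-157714}}} = \sqrt{242515 + \sqrt{10584 - - \frac{576935}{157714}}} = \sqrt{242515 + \sqrt{10584 + \frac{576935}{157714}}} = \sqrt{242515 + \sqrt{\frac{1669821911}{157714}}} = \sqrt{242515 + \frac{\sqrt{263354292871454}}{157714}}$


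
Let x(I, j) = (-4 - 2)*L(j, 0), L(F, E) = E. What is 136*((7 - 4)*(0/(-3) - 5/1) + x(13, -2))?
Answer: -2040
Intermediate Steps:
x(I, j) = 0 (x(I, j) = (-4 - 2)*0 = -6*0 = 0)
136*((7 - 4)*(0/(-3) - 5/1) + x(13, -2)) = 136*((7 - 4)*(0/(-3) - 5/1) + 0) = 136*(3*(0*(-⅓) - 5*1) + 0) = 136*(3*(0 - 5) + 0) = 136*(3*(-5) + 0) = 136*(-15 + 0) = 136*(-15) = -2040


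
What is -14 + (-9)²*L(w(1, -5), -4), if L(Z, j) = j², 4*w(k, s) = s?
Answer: 1282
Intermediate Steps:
w(k, s) = s/4
-14 + (-9)²*L(w(1, -5), -4) = -14 + (-9)²*(-4)² = -14 + 81*16 = -14 + 1296 = 1282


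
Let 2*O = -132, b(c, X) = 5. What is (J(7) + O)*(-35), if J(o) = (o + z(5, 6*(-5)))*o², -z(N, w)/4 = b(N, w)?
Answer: 24605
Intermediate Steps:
z(N, w) = -20 (z(N, w) = -4*5 = -20)
O = -66 (O = (½)*(-132) = -66)
J(o) = o²*(-20 + o) (J(o) = (o - 20)*o² = (-20 + o)*o² = o²*(-20 + o))
(J(7) + O)*(-35) = (7²*(-20 + 7) - 66)*(-35) = (49*(-13) - 66)*(-35) = (-637 - 66)*(-35) = -703*(-35) = 24605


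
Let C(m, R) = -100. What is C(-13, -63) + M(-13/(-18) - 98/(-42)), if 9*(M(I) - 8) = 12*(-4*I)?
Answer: -2924/27 ≈ -108.30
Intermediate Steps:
M(I) = 8 - 16*I/3 (M(I) = 8 + (12*(-4*I))/9 = 8 + (-48*I)/9 = 8 - 16*I/3)
C(-13, -63) + M(-13/(-18) - 98/(-42)) = -100 + (8 - 16*(-13/(-18) - 98/(-42))/3) = -100 + (8 - 16*(-13*(-1/18) - 98*(-1/42))/3) = -100 + (8 - 16*(13/18 + 7/3)/3) = -100 + (8 - 16/3*55/18) = -100 + (8 - 440/27) = -100 - 224/27 = -2924/27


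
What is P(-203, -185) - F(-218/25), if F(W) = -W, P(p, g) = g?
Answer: -4843/25 ≈ -193.72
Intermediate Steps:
P(-203, -185) - F(-218/25) = -185 - (-1)*(-218/25) = -185 - (-1)*(-218*1/25) = -185 - (-1)*(-218)/25 = -185 - 1*218/25 = -185 - 218/25 = -4843/25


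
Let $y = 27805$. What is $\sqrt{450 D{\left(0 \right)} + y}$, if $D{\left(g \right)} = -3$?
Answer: $\sqrt{26455} \approx 162.65$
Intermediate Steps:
$\sqrt{450 D{\left(0 \right)} + y} = \sqrt{450 \left(-3\right) + 27805} = \sqrt{-1350 + 27805} = \sqrt{26455}$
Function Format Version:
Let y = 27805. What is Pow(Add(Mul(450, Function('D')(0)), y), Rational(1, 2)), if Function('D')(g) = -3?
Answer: Pow(26455, Rational(1, 2)) ≈ 162.65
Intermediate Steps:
Pow(Add(Mul(450, Function('D')(0)), y), Rational(1, 2)) = Pow(Add(Mul(450, -3), 27805), Rational(1, 2)) = Pow(Add(-1350, 27805), Rational(1, 2)) = Pow(26455, Rational(1, 2))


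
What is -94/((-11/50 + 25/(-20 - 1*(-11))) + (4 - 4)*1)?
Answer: 42300/1349 ≈ 31.357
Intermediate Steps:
-94/((-11/50 + 25/(-20 - 1*(-11))) + (4 - 4)*1) = -94/((-11*1/50 + 25/(-20 + 11)) + 0*1) = -94/((-11/50 + 25/(-9)) + 0) = -94/((-11/50 + 25*(-⅑)) + 0) = -94/((-11/50 - 25/9) + 0) = -94/(-1349/450 + 0) = -94/(-1349/450) = -94*(-450/1349) = 42300/1349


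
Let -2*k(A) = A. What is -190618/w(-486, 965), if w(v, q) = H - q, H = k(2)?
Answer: 95309/483 ≈ 197.33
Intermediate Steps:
k(A) = -A/2
H = -1 (H = -1/2*2 = -1)
w(v, q) = -1 - q
-190618/w(-486, 965) = -190618/(-1 - 1*965) = -190618/(-1 - 965) = -190618/(-966) = -190618*(-1/966) = 95309/483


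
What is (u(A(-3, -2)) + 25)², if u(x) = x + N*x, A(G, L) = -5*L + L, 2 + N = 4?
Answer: 2401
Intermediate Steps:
N = 2 (N = -2 + 4 = 2)
A(G, L) = -4*L
u(x) = 3*x (u(x) = x + 2*x = 3*x)
(u(A(-3, -2)) + 25)² = (3*(-4*(-2)) + 25)² = (3*8 + 25)² = (24 + 25)² = 49² = 2401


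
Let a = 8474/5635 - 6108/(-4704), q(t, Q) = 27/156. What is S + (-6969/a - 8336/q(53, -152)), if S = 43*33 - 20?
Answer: -18665365589/378981 ≈ -49251.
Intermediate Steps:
q(t, Q) = 9/52 (q(t, Q) = 27*(1/156) = 9/52)
a = 126327/45080 (a = 8474*(1/5635) - 6108*(-1/4704) = 8474/5635 + 509/392 = 126327/45080 ≈ 2.8023)
S = 1399 (S = 1419 - 20 = 1399)
S + (-6969/a - 8336/q(53, -152)) = 1399 + (-6969/126327/45080 - 8336/9/52) = 1399 + (-6969*45080/126327 - 8336*52/9) = 1399 + (-104720840/42109 - 433472/9) = 1399 - 19195560008/378981 = -18665365589/378981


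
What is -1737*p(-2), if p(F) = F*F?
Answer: -6948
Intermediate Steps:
p(F) = F²
-1737*p(-2) = -1737*(-2)² = -1737*4 = -6948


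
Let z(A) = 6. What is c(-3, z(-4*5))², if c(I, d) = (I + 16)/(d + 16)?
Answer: 169/484 ≈ 0.34917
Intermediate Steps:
c(I, d) = (16 + I)/(16 + d)
c(-3, z(-4*5))² = ((16 - 3)/(16 + 6))² = (13/22)² = 169/484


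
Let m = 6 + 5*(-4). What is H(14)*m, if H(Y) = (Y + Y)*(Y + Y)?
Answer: -10976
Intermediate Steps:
m = -14 (m = 6 - 20 = -14)
H(Y) = 4*Y² (H(Y) = (2*Y)*(2*Y) = 4*Y²)
H(14)*m = (4*14²)*(-14) = (4*196)*(-14) = 784*(-14) = -10976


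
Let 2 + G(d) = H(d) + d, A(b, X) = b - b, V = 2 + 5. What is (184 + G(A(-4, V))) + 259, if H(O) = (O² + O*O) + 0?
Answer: 441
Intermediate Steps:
V = 7
A(b, X) = 0
H(O) = 2*O² (H(O) = (O² + O²) + 0 = 2*O² + 0 = 2*O²)
G(d) = -2 + d + 2*d² (G(d) = -2 + (2*d² + d) = -2 + (d + 2*d²) = -2 + d + 2*d²)
(184 + G(A(-4, V))) + 259 = (184 + (-2 + 0 + 2*0²)) + 259 = (184 + (-2 + 0 + 2*0)) + 259 = (184 + (-2 + 0 + 0)) + 259 = (184 - 2) + 259 = 182 + 259 = 441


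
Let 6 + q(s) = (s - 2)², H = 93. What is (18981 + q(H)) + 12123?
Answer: 39379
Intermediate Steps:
q(s) = -6 + (-2 + s)² (q(s) = -6 + (s - 2)² = -6 + (-2 + s)²)
(18981 + q(H)) + 12123 = (18981 + (-6 + (-2 + 93)²)) + 12123 = (18981 + (-6 + 91²)) + 12123 = (18981 + (-6 + 8281)) + 12123 = (18981 + 8275) + 12123 = 27256 + 12123 = 39379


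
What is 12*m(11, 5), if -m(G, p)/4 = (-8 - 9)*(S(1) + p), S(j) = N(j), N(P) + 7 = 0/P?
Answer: -1632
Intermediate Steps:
N(P) = -7 (N(P) = -7 + 0/P = -7 + 0 = -7)
S(j) = -7
m(G, p) = -476 + 68*p (m(G, p) = -4*(-8 - 9)*(-7 + p) = -(-68)*(-7 + p) = -4*(119 - 17*p) = -476 + 68*p)
12*m(11, 5) = 12*(-476 + 68*5) = 12*(-476 + 340) = 12*(-136) = -1632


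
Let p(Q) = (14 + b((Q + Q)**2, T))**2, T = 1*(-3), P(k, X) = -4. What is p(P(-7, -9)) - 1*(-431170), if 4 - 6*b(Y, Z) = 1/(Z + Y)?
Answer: 6420734801/14884 ≈ 4.3139e+5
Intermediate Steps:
T = -3
b(Y, Z) = 2/3 - 1/(6*(Y + Z)) (b(Y, Z) = 2/3 - 1/(6*(Z + Y)) = 2/3 - 1/(6*(Y + Z)))
p(Q) = (14 + (-13 + 16*Q**2)/(6*(-3 + 4*Q**2)))**2 (p(Q) = (14 + (-1 + 4*(Q + Q)**2 + 4*(-3))/(6*((Q + Q)**2 - 3)))**2 = (14 + (-1 + 4*(2*Q)**2 - 12)/(6*((2*Q)**2 - 3)))**2 = (14 + (-1 + 4*(4*Q**2) - 12)/(6*(4*Q**2 - 3)))**2 = (14 + (-1 + 16*Q**2 - 12)/(6*(-3 + 4*Q**2)))**2 = (14 + (-13 + 16*Q**2)/(6*(-3 + 4*Q**2)))**2)
p(P(-7, -9)) - 1*(-431170) = (-265 + 352*(-4)**2)**2/(36*(-3 + 4*(-4)**2)**2) - 1*(-431170) = (-265 + 352*16)**2/(36*(-3 + 4*16)**2) + 431170 = (-265 + 5632)**2/(36*(-3 + 64)**2) + 431170 = (1/36)*5367**2/61**2 + 431170 = (1/36)*28804689*(1/3721) + 431170 = 3200521/14884 + 431170 = 6420734801/14884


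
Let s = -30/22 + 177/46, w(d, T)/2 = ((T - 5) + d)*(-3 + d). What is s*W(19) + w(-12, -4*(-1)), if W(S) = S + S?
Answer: 122553/253 ≈ 484.40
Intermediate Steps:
w(d, T) = 2*(-3 + d)*(-5 + T + d) (w(d, T) = 2*(((T - 5) + d)*(-3 + d)) = 2*(((-5 + T) + d)*(-3 + d)) = 2*((-5 + T + d)*(-3 + d)) = 2*((-3 + d)*(-5 + T + d)) = 2*(-3 + d)*(-5 + T + d))
s = 1257/506 (s = -30*1/22 + 177*(1/46) = -15/11 + 177/46 = 1257/506 ≈ 2.4842)
W(S) = 2*S
s*W(19) + w(-12, -4*(-1)) = 1257*(2*19)/506 + (30 - 16*(-12) - (-24)*(-1) + 2*(-12)² + 2*(-4*(-1))*(-12)) = (1257/506)*38 + (30 + 192 - 6*4 + 2*144 + 2*4*(-12)) = 23883/253 + (30 + 192 - 24 + 288 - 96) = 23883/253 + 390 = 122553/253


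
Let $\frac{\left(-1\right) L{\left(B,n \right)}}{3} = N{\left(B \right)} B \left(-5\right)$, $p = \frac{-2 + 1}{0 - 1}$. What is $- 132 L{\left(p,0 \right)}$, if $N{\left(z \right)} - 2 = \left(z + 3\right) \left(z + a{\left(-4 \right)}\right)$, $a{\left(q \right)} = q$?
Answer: $19800$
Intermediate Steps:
$N{\left(z \right)} = 2 + \left(-4 + z\right) \left(3 + z\right)$ ($N{\left(z \right)} = 2 + \left(z + 3\right) \left(z - 4\right) = 2 + \left(3 + z\right) \left(-4 + z\right) = 2 + \left(-4 + z\right) \left(3 + z\right)$)
$p = 1$ ($p = - \frac{1}{-1} = \left(-1\right) \left(-1\right) = 1$)
$L{\left(B,n \right)} = 15 B \left(-10 + B^{2} - B\right)$ ($L{\left(B,n \right)} = - 3 \left(-10 + B^{2} - B\right) B \left(-5\right) = - 3 B \left(-10 + B^{2} - B\right) \left(-5\right) = - 3 \left(- 5 B \left(-10 + B^{2} - B\right)\right) = 15 B \left(-10 + B^{2} - B\right)$)
$- 132 L{\left(p,0 \right)} = - 132 \cdot 15 \cdot 1 \left(-10 + 1^{2} - 1\right) = - 132 \cdot 15 \cdot 1 \left(-10 + 1 - 1\right) = - 132 \cdot 15 \cdot 1 \left(-10\right) = \left(-132\right) \left(-150\right) = 19800$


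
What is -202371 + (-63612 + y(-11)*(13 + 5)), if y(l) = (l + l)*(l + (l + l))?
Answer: -252915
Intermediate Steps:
y(l) = 6*l**2 (y(l) = (2*l)*(l + 2*l) = (2*l)*(3*l) = 6*l**2)
-202371 + (-63612 + y(-11)*(13 + 5)) = -202371 + (-63612 + (6*(-11)**2)*(13 + 5)) = -202371 + (-63612 + (6*121)*18) = -202371 + (-63612 + 726*18) = -202371 + (-63612 + 13068) = -202371 - 50544 = -252915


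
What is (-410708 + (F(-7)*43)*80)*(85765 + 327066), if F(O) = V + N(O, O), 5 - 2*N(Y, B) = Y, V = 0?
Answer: -161032162508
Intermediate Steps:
N(Y, B) = 5/2 - Y/2
F(O) = 5/2 - O/2 (F(O) = 0 + (5/2 - O/2) = 5/2 - O/2)
(-410708 + (F(-7)*43)*80)*(85765 + 327066) = (-410708 + ((5/2 - ½*(-7))*43)*80)*(85765 + 327066) = (-410708 + ((5/2 + 7/2)*43)*80)*412831 = (-410708 + (6*43)*80)*412831 = (-410708 + 258*80)*412831 = (-410708 + 20640)*412831 = -390068*412831 = -161032162508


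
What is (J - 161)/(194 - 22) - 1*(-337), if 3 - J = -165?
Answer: 57971/172 ≈ 337.04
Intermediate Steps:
J = 168 (J = 3 - 1*(-165) = 3 + 165 = 168)
(J - 161)/(194 - 22) - 1*(-337) = (168 - 161)/(194 - 22) - 1*(-337) = 7/172 + 337 = 57971/172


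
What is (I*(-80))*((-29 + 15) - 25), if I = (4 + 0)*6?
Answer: 74880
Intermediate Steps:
I = 24 (I = 4*6 = 24)
(I*(-80))*((-29 + 15) - 25) = (24*(-80))*((-29 + 15) - 25) = -1920*(-14 - 25) = -1920*(-39) = 74880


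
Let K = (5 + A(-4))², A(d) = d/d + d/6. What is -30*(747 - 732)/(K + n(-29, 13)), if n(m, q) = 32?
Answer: -2025/272 ≈ -7.4449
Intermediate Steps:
A(d) = 1 + d/6 (A(d) = 1 + d*(⅙) = 1 + d/6)
K = 256/9 (K = (5 + (1 + (⅙)*(-4)))² = (5 + (1 - ⅔))² = (5 + ⅓)² = (16/3)² = 256/9 ≈ 28.444)
-30*(747 - 732)/(K + n(-29, 13)) = -30*(747 - 732)/(256/9 + 32) = -450/544/9 = -450*9/544 = -30*135/544 = -2025/272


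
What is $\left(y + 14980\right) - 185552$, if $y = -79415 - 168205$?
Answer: $-418192$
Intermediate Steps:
$y = -247620$
$\left(y + 14980\right) - 185552 = \left(-247620 + 14980\right) - 185552 = -232640 - 185552 = -418192$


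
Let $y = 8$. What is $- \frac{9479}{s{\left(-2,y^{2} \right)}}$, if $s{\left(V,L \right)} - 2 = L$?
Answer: $- \frac{9479}{66} \approx -143.62$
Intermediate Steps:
$s{\left(V,L \right)} = 2 + L$
$- \frac{9479}{s{\left(-2,y^{2} \right)}} = - \frac{9479}{2 + 8^{2}} = - \frac{9479}{2 + 64} = - \frac{9479}{66}$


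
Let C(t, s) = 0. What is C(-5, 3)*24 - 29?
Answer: -29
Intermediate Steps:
C(-5, 3)*24 - 29 = 0*24 - 29 = 0 - 29 = -29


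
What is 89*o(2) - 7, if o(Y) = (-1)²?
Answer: 82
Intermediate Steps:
o(Y) = 1
89*o(2) - 7 = 89*1 - 7 = 89 - 7 = 82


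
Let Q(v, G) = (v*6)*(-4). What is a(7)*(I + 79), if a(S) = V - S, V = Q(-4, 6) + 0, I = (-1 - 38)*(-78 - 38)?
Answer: 409667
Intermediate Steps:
Q(v, G) = -24*v (Q(v, G) = (6*v)*(-4) = -24*v)
I = 4524 (I = -39*(-116) = 4524)
V = 96 (V = -24*(-4) + 0 = 96 + 0 = 96)
a(S) = 96 - S
a(7)*(I + 79) = (96 - 1*7)*(4524 + 79) = (96 - 7)*4603 = 89*4603 = 409667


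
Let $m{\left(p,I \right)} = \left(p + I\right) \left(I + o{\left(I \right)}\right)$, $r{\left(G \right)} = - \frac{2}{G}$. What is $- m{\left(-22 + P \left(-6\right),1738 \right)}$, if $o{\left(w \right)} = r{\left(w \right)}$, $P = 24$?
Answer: $- \frac{2374224612}{869} \approx -2.7321 \cdot 10^{6}$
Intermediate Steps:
$o{\left(w \right)} = - \frac{2}{w}$
$m{\left(p,I \right)} = \left(I + p\right) \left(I - \frac{2}{I}\right)$ ($m{\left(p,I \right)} = \left(p + I\right) \left(I - \frac{2}{I}\right) = \left(I + p\right) \left(I - \frac{2}{I}\right)$)
$- m{\left(-22 + P \left(-6\right),1738 \right)} = - (-2 + 1738^{2} + 1738 \left(-22 + 24 \left(-6\right)\right) - \frac{2 \left(-22 + 24 \left(-6\right)\right)}{1738}) = - (-2 + 3020644 + 1738 \left(-22 - 144\right) - 2 \left(-22 - 144\right) \frac{1}{1738}) = - (-2 + 3020644 + 1738 \left(-166\right) - \left(-332\right) \frac{1}{1738}) = - (-2 + 3020644 - 288508 + \frac{166}{869}) = \left(-1\right) \frac{2374224612}{869} = - \frac{2374224612}{869}$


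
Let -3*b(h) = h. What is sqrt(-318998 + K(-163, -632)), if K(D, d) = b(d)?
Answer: I*sqrt(2869086)/3 ≈ 564.61*I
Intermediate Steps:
b(h) = -h/3
K(D, d) = -d/3
sqrt(-318998 + K(-163, -632)) = sqrt(-318998 - 1/3*(-632)) = sqrt(-318998 + 632/3) = sqrt(-956362/3) = I*sqrt(2869086)/3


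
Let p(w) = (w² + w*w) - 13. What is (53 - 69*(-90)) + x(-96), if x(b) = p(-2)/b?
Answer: 601253/96 ≈ 6263.1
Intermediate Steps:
p(w) = -13 + 2*w² (p(w) = (w² + w²) - 13 = 2*w² - 13 = -13 + 2*w²)
x(b) = -5/b (x(b) = (-13 + 2*(-2)²)/b = (-13 + 2*4)/b = (-13 + 8)/b = -5/b)
(53 - 69*(-90)) + x(-96) = (53 - 69*(-90)) - 5/(-96) = (53 + 6210) - 5*(-1/96) = 6263 + 5/96 = 601253/96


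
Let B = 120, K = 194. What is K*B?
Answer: 23280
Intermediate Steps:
K*B = 194*120 = 23280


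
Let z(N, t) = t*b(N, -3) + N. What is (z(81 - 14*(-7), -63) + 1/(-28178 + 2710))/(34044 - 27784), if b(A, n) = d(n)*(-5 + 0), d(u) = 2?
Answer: 20603611/159429680 ≈ 0.12923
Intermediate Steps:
b(A, n) = -10 (b(A, n) = 2*(-5 + 0) = 2*(-5) = -10)
z(N, t) = N - 10*t (z(N, t) = t*(-10) + N = -10*t + N = N - 10*t)
(z(81 - 14*(-7), -63) + 1/(-28178 + 2710))/(34044 - 27784) = (((81 - 14*(-7)) - 10*(-63)) + 1/(-28178 + 2710))/(34044 - 27784) = (((81 - 1*(-98)) + 630) + 1/(-25468))/6260 = (((81 + 98) + 630) - 1/25468)*(1/6260) = ((179 + 630) - 1/25468)*(1/6260) = (809 - 1/25468)*(1/6260) = (20603611/25468)*(1/6260) = 20603611/159429680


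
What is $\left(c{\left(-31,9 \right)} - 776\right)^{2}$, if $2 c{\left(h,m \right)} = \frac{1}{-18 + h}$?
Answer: $\frac{5783450401}{9604} \approx 6.0219 \cdot 10^{5}$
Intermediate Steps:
$c{\left(h,m \right)} = \frac{1}{2 \left(-18 + h\right)}$
$\left(c{\left(-31,9 \right)} - 776\right)^{2} = \left(\frac{1}{2 \left(-18 - 31\right)} - 776\right)^{2} = \left(\frac{1}{2 \left(-49\right)} - 776\right)^{2} = \left(\frac{1}{2} \left(- \frac{1}{49}\right) - 776\right)^{2} = \left(- \frac{1}{98} - 776\right)^{2} = \left(- \frac{76049}{98}\right)^{2} = \frac{5783450401}{9604}$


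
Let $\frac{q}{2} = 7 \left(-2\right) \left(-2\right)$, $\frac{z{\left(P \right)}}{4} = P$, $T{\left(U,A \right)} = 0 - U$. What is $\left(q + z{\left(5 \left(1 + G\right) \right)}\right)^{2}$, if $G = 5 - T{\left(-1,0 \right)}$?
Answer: $24336$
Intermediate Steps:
$T{\left(U,A \right)} = - U$
$G = 4$ ($G = 5 - \left(-1\right) \left(-1\right) = 5 - 1 = 4$)
$z{\left(P \right)} = 4 P$
$q = 56$ ($q = 2 \cdot 7 \left(-2\right) \left(-2\right) = 2 \left(\left(-14\right) \left(-2\right)\right) = 2 \cdot 28 = 56$)
$\left(q + z{\left(5 \left(1 + G\right) \right)}\right)^{2} = \left(56 + 4 \cdot 5 \left(1 + 4\right)\right)^{2} = \left(56 + 4 \cdot 5 \cdot 5\right)^{2} = \left(56 + 4 \cdot 25\right)^{2} = \left(56 + 100\right)^{2} = 156^{2} = 24336$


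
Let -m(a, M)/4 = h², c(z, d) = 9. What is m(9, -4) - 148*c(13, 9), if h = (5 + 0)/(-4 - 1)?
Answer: -1336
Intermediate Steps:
h = -1 (h = 5/(-5) = 5*(-⅕) = -1)
m(a, M) = -4 (m(a, M) = -4*(-1)² = -4*1 = -4)
m(9, -4) - 148*c(13, 9) = -4 - 148*9 = -4 - 1332 = -1336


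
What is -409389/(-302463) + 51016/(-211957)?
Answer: 23780803955/21369716697 ≈ 1.1128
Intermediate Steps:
-409389/(-302463) + 51016/(-211957) = -409389*(-1/302463) + 51016*(-1/211957) = 136463/100821 - 51016/211957 = 23780803955/21369716697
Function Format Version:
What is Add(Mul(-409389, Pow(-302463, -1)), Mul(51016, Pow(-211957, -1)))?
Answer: Rational(23780803955, 21369716697) ≈ 1.1128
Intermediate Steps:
Add(Mul(-409389, Pow(-302463, -1)), Mul(51016, Pow(-211957, -1))) = Add(Mul(-409389, Rational(-1, 302463)), Mul(51016, Rational(-1, 211957))) = Add(Rational(136463, 100821), Rational(-51016, 211957)) = Rational(23780803955, 21369716697)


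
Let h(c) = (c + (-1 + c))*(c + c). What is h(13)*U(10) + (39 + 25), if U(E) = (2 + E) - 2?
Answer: 6564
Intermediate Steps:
U(E) = E
h(c) = 2*c*(-1 + 2*c) (h(c) = (-1 + 2*c)*(2*c) = 2*c*(-1 + 2*c))
h(13)*U(10) + (39 + 25) = (2*13*(-1 + 2*13))*10 + (39 + 25) = (2*13*(-1 + 26))*10 + 64 = (2*13*25)*10 + 64 = 650*10 + 64 = 6500 + 64 = 6564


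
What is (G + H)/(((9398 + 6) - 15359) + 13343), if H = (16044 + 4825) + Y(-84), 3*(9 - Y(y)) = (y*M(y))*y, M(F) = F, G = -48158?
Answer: 42572/1847 ≈ 23.049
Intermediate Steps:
Y(y) = 9 - y³/3 (Y(y) = 9 - y*y*y/3 = 9 - y²*y/3 = 9 - y³/3)
H = 218446 (H = (16044 + 4825) + (9 - ⅓*(-84)³) = 20869 + (9 - ⅓*(-592704)) = 20869 + (9 + 197568) = 20869 + 197577 = 218446)
(G + H)/(((9398 + 6) - 15359) + 13343) = (-48158 + 218446)/(((9398 + 6) - 15359) + 13343) = 170288/((9404 - 15359) + 13343) = 170288/(-5955 + 13343) = 170288/7388 = 170288*(1/7388) = 42572/1847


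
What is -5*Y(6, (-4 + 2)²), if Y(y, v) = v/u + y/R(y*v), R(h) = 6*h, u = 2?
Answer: -245/24 ≈ -10.208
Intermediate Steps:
Y(y, v) = v/2 + 1/(6*v) (Y(y, v) = v/2 + y/((6*(y*v))) = v*(½) + y/((6*(v*y))) = v/2 + y/((6*v*y)) = v/2 + y*(1/(6*v*y)) = v/2 + 1/(6*v))
-5*Y(6, (-4 + 2)²) = -5*((-4 + 2)²/2 + 1/(6*((-4 + 2)²))) = -5*((½)*(-2)² + 1/(6*((-2)²))) = -5*((½)*4 + (⅙)/4) = -5*(2 + (⅙)*(¼)) = -5*(2 + 1/24) = -5*49/24 = -245/24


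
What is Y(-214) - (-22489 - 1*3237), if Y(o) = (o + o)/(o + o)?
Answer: 25727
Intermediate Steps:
Y(o) = 1 (Y(o) = (2*o)/((2*o)) = (2*o)*(1/(2*o)) = 1)
Y(-214) - (-22489 - 1*3237) = 1 - (-22489 - 1*3237) = 1 - (-22489 - 3237) = 1 - 1*(-25726) = 1 + 25726 = 25727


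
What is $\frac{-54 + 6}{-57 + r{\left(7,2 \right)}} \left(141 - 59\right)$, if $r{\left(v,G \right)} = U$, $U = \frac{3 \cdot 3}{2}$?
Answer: $\frac{2624}{35} \approx 74.971$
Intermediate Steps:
$U = \frac{9}{2}$ ($U = 9 \cdot \frac{1}{2} = \frac{9}{2} \approx 4.5$)
$r{\left(v,G \right)} = \frac{9}{2}$
$\frac{-54 + 6}{-57 + r{\left(7,2 \right)}} \left(141 - 59\right) = \frac{-54 + 6}{-57 + \frac{9}{2}} \left(141 - 59\right) = - \frac{48}{- \frac{105}{2}} \left(141 - 59\right) = \left(-48\right) \left(- \frac{2}{105}\right) 82 = \frac{32}{35} \cdot 82 = \frac{2624}{35}$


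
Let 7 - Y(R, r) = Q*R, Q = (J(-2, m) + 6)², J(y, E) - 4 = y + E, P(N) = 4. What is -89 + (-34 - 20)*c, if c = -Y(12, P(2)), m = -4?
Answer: -10079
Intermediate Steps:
J(y, E) = 4 + E + y (J(y, E) = 4 + (y + E) = 4 + (E + y) = 4 + E + y)
Q = 16 (Q = ((4 - 4 - 2) + 6)² = (-2 + 6)² = 4² = 16)
Y(R, r) = 7 - 16*R
c = 185 (c = -(7 - 16*12) = -(7 - 192) = -1*(-185) = 185)
-89 + (-34 - 20)*c = -89 + (-34 - 20)*185 = -89 - 54*185 = -89 - 9990 = -10079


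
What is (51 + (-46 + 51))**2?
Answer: 3136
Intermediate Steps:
(51 + (-46 + 51))**2 = (51 + 5)**2 = 56**2 = 3136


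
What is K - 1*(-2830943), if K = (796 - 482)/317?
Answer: 897409245/317 ≈ 2.8309e+6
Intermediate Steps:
K = 314/317 (K = (1/317)*314 = 314/317 ≈ 0.99054)
K - 1*(-2830943) = 314/317 - 1*(-2830943) = 314/317 + 2830943 = 897409245/317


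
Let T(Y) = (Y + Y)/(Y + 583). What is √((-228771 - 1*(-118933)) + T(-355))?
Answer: I*√1427495118/114 ≈ 331.42*I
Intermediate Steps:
T(Y) = 2*Y/(583 + Y) (T(Y) = (2*Y)/(583 + Y) = 2*Y/(583 + Y))
√((-228771 - 1*(-118933)) + T(-355)) = √((-228771 - 1*(-118933)) + 2*(-355)/(583 - 355)) = √((-228771 + 118933) + 2*(-355)/228) = √(-109838 + 2*(-355)*(1/228)) = √(-109838 - 355/114) = √(-12521887/114) = I*√1427495118/114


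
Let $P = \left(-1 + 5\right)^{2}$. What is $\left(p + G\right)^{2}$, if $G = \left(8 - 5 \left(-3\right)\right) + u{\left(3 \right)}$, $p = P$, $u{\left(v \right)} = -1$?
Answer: $1444$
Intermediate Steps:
$P = 16$ ($P = 4^{2} = 16$)
$p = 16$
$G = 22$ ($G = \left(8 - 5 \left(-3\right)\right) - 1 = \left(8 - -15\right) - 1 = \left(8 + 15\right) - 1 = 23 - 1 = 22$)
$\left(p + G\right)^{2} = \left(16 + 22\right)^{2} = 38^{2} = 1444$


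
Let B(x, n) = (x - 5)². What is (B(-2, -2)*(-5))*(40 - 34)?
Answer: -1470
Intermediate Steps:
B(x, n) = (-5 + x)²
(B(-2, -2)*(-5))*(40 - 34) = ((-5 - 2)²*(-5))*(40 - 34) = ((-7)²*(-5))*6 = (49*(-5))*6 = -245*6 = -1470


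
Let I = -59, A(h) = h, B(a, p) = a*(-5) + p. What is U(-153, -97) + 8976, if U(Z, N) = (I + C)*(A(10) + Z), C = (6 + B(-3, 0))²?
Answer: -45650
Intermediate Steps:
B(a, p) = p - 5*a (B(a, p) = -5*a + p = p - 5*a)
C = 441 (C = (6 + (0 - 5*(-3)))² = (6 + (0 + 15))² = (6 + 15)² = 21² = 441)
U(Z, N) = 3820 + 382*Z (U(Z, N) = (-59 + 441)*(10 + Z) = 382*(10 + Z) = 3820 + 382*Z)
U(-153, -97) + 8976 = (3820 + 382*(-153)) + 8976 = (3820 - 58446) + 8976 = -54626 + 8976 = -45650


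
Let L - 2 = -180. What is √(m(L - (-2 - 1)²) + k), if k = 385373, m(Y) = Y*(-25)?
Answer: 4*√24378 ≈ 624.54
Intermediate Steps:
L = -178 (L = 2 - 180 = -178)
m(Y) = -25*Y
√(m(L - (-2 - 1)²) + k) = √(-25*(-178 - (-2 - 1)²) + 385373) = √(-25*(-178 - 1*(-3)²) + 385373) = √(-25*(-178 - 1*9) + 385373) = √(-25*(-178 - 9) + 385373) = √(-25*(-187) + 385373) = √(4675 + 385373) = √390048 = 4*√24378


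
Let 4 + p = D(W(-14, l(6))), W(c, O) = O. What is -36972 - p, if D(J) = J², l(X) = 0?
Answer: -36968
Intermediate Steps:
p = -4 (p = -4 + 0² = -4 + 0 = -4)
-36972 - p = -36972 - 1*(-4) = -36972 + 4 = -36968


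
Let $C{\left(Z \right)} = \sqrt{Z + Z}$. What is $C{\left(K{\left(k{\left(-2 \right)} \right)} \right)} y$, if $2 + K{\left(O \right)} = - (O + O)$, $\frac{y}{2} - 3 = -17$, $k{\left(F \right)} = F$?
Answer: $-56$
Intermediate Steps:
$y = -28$ ($y = 6 + 2 \left(-17\right) = 6 - 34 = -28$)
$K{\left(O \right)} = -2 - 2 O$ ($K{\left(O \right)} = -2 - \left(O + O\right) = -2 - 2 O$)
$C{\left(Z \right)} = \sqrt{2} \sqrt{Z}$ ($C{\left(Z \right)} = \sqrt{2 Z} = \sqrt{2} \sqrt{Z}$)
$C{\left(K{\left(k{\left(-2 \right)} \right)} \right)} y = \sqrt{2} \sqrt{-2 - -4} \left(-28\right) = \sqrt{2} \sqrt{-2 + 4} \left(-28\right) = \sqrt{2} \sqrt{2} \left(-28\right) = 2 \left(-28\right) = -56$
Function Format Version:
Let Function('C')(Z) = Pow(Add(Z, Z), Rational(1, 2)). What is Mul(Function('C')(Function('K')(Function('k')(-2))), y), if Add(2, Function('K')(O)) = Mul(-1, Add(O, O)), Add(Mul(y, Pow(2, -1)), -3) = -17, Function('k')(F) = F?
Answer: -56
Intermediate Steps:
y = -28 (y = Add(6, Mul(2, -17)) = Add(6, -34) = -28)
Function('K')(O) = Add(-2, Mul(-2, O)) (Function('K')(O) = Add(-2, Mul(-1, Add(O, O))) = Add(-2, Mul(-1, Mul(2, O))) = Add(-2, Mul(-2, O)))
Function('C')(Z) = Mul(Pow(2, Rational(1, 2)), Pow(Z, Rational(1, 2))) (Function('C')(Z) = Pow(Mul(2, Z), Rational(1, 2)) = Mul(Pow(2, Rational(1, 2)), Pow(Z, Rational(1, 2))))
Mul(Function('C')(Function('K')(Function('k')(-2))), y) = Mul(Mul(Pow(2, Rational(1, 2)), Pow(Add(-2, Mul(-2, -2)), Rational(1, 2))), -28) = Mul(Mul(Pow(2, Rational(1, 2)), Pow(Add(-2, 4), Rational(1, 2))), -28) = Mul(Mul(Pow(2, Rational(1, 2)), Pow(2, Rational(1, 2))), -28) = Mul(2, -28) = -56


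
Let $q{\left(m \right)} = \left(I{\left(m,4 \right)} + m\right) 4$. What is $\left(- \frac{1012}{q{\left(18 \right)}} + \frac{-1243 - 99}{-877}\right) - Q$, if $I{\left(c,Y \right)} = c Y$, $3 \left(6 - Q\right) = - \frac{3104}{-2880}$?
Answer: $- \frac{819487}{118395} \approx -6.9216$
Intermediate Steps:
$Q = \frac{1523}{270}$ ($Q = 6 - \frac{\left(-3104\right) \frac{1}{-2880}}{3} = 6 - \frac{\left(-3104\right) \left(- \frac{1}{2880}\right)}{3} = 6 - \frac{97}{270} = \frac{1523}{270} \approx 5.6407$)
$I{\left(c,Y \right)} = Y c$
$q{\left(m \right)} = 20 m$ ($q{\left(m \right)} = \left(4 m + m\right) 4 = 5 m 4 = 20 m$)
$\left(- \frac{1012}{q{\left(18 \right)}} + \frac{-1243 - 99}{-877}\right) - Q = \left(- \frac{1012}{20 \cdot 18} + \frac{-1243 - 99}{-877}\right) - \frac{1523}{270} = \left(- \frac{1012}{360} - - \frac{1342}{877}\right) - \frac{1523}{270} = \left(\left(-1012\right) \frac{1}{360} + \frac{1342}{877}\right) - \frac{1523}{270} = \left(- \frac{253}{90} + \frac{1342}{877}\right) - \frac{1523}{270} = - \frac{101101}{78930} - \frac{1523}{270} = - \frac{819487}{118395}$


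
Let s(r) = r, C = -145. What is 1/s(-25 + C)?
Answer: -1/170 ≈ -0.0058824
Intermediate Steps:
1/s(-25 + C) = 1/(-25 - 145) = 1/(-170) = -1/170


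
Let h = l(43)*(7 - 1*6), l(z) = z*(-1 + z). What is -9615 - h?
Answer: -11421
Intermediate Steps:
h = 1806 (h = (43*(-1 + 43))*(7 - 1*6) = (43*42)*(7 - 6) = 1806*1 = 1806)
-9615 - h = -9615 - 1*1806 = -9615 - 1806 = -11421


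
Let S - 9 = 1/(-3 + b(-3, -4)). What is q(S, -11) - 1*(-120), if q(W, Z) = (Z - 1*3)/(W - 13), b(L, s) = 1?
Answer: 1108/9 ≈ 123.11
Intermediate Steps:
S = 17/2 (S = 9 + 1/(-3 + 1) = 9 + 1/(-2) = 9 - ½ = 17/2 ≈ 8.5000)
q(W, Z) = (-3 + Z)/(-13 + W) (q(W, Z) = (Z - 3)/(-13 + W) = (-3 + Z)/(-13 + W))
q(S, -11) - 1*(-120) = (-3 - 11)/(-13 + 17/2) - 1*(-120) = -14/(-9/2) + 120 = -2/9*(-14) + 120 = 28/9 + 120 = 1108/9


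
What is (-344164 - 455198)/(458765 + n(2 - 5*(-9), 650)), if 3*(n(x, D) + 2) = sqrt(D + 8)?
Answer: -3300459382854/1894171410863 + 2398086*sqrt(658)/1894171410863 ≈ -1.7424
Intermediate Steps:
n(x, D) = -2 + sqrt(8 + D)/3 (n(x, D) = -2 + sqrt(D + 8)/3 = -2 + sqrt(8 + D)/3)
(-344164 - 455198)/(458765 + n(2 - 5*(-9), 650)) = (-344164 - 455198)/(458765 + (-2 + sqrt(8 + 650)/3)) = -799362/(458765 + (-2 + sqrt(658)/3)) = -799362/(458763 + sqrt(658)/3)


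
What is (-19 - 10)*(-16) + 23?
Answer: 487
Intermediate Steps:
(-19 - 10)*(-16) + 23 = -29*(-16) + 23 = 464 + 23 = 487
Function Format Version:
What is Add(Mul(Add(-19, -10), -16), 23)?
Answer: 487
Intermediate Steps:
Add(Mul(Add(-19, -10), -16), 23) = Add(Mul(-29, -16), 23) = Add(464, 23) = 487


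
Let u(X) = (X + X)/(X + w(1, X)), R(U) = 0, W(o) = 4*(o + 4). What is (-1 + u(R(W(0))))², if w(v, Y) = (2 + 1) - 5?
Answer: 1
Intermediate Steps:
W(o) = 16 + 4*o (W(o) = 4*(4 + o) = 16 + 4*o)
w(v, Y) = -2 (w(v, Y) = 3 - 5 = -2)
u(X) = 2*X/(-2 + X) (u(X) = (X + X)/(X - 2) = (2*X)/(-2 + X) = 2*X/(-2 + X))
(-1 + u(R(W(0))))² = (-1 + 2*0/(-2 + 0))² = (-1 + 2*0/(-2))² = (-1 + 2*0*(-½))² = (-1 + 0)² = (-1)² = 1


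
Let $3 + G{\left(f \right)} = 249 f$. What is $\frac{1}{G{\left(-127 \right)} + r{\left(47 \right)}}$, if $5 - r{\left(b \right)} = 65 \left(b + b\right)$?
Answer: $- \frac{1}{37731} \approx -2.6503 \cdot 10^{-5}$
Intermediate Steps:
$G{\left(f \right)} = -3 + 249 f$
$r{\left(b \right)} = 5 - 130 b$ ($r{\left(b \right)} = 5 - 65 \left(b + b\right) = 5 - 65 \cdot 2 b = 5 - 130 b$)
$\frac{1}{G{\left(-127 \right)} + r{\left(47 \right)}} = \frac{1}{\left(-3 + 249 \left(-127\right)\right) + \left(5 - 6110\right)} = \frac{1}{\left(-3 - 31623\right) + \left(5 - 6110\right)} = \frac{1}{-31626 - 6105} = \frac{1}{-37731} = - \frac{1}{37731}$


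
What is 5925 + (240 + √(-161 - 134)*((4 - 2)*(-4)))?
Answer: 6165 - 8*I*√295 ≈ 6165.0 - 137.4*I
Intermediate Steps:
5925 + (240 + √(-161 - 134)*((4 - 2)*(-4))) = 5925 + (240 + √(-295)*(2*(-4))) = 5925 + (240 + (I*√295)*(-8)) = 5925 + (240 - 8*I*√295) = 6165 - 8*I*√295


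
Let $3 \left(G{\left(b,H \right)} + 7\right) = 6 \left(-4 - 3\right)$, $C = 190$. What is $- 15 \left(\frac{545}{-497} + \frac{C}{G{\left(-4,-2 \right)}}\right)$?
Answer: $\frac{75625}{497} \approx 152.16$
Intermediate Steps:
$G{\left(b,H \right)} = -21$ ($G{\left(b,H \right)} = -7 + \frac{6 \left(-4 - 3\right)}{3} = -7 + \frac{6 \left(-7\right)}{3} = -7 + \frac{1}{3} \left(-42\right) = -7 - 14 = -21$)
$- 15 \left(\frac{545}{-497} + \frac{C}{G{\left(-4,-2 \right)}}\right) = - 15 \left(\frac{545}{-497} + \frac{190}{-21}\right) = - 15 \left(545 \left(- \frac{1}{497}\right) + 190 \left(- \frac{1}{21}\right)\right) = - 15 \left(- \frac{545}{497} - \frac{190}{21}\right) = \left(-15\right) \left(- \frac{15125}{1491}\right) = \frac{75625}{497}$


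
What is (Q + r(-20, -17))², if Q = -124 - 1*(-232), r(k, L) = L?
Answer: 8281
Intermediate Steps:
Q = 108 (Q = -124 + 232 = 108)
(Q + r(-20, -17))² = (108 - 17)² = 91² = 8281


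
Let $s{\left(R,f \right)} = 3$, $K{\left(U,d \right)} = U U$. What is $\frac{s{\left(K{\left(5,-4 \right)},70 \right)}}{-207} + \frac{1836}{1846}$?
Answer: $\frac{62419}{63687} \approx 0.98009$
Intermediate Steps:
$K{\left(U,d \right)} = U^{2}$
$\frac{s{\left(K{\left(5,-4 \right)},70 \right)}}{-207} + \frac{1836}{1846} = \frac{3}{-207} + \frac{1836}{1846} = 3 \left(- \frac{1}{207}\right) + 1836 \cdot \frac{1}{1846} = - \frac{1}{69} + \frac{918}{923} = \frac{62419}{63687}$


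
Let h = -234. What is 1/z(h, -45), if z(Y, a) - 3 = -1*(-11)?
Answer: 1/14 ≈ 0.071429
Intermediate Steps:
z(Y, a) = 14 (z(Y, a) = 3 - 1*(-11) = 3 + 11 = 14)
1/z(h, -45) = 1/14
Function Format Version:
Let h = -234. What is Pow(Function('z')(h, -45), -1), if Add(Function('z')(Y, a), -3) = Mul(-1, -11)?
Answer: Rational(1, 14) ≈ 0.071429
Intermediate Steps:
Function('z')(Y, a) = 14 (Function('z')(Y, a) = Add(3, Mul(-1, -11)) = Add(3, 11) = 14)
Pow(Function('z')(h, -45), -1) = Pow(14, -1) = Rational(1, 14)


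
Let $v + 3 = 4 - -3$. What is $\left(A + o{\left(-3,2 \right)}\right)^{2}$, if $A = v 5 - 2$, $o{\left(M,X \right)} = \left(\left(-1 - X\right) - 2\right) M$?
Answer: $1089$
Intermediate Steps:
$v = 4$ ($v = -3 + \left(4 - -3\right) = -3 + \left(4 + 3\right) = -3 + 7 = 4$)
$o{\left(M,X \right)} = M \left(-3 - X\right)$ ($o{\left(M,X \right)} = \left(-3 - X\right) M = M \left(-3 - X\right)$)
$A = 18$ ($A = 4 \cdot 5 - 2 = 20 - 2 = 18$)
$\left(A + o{\left(-3,2 \right)}\right)^{2} = \left(18 - - 3 \left(3 + 2\right)\right)^{2} = \left(18 - \left(-3\right) 5\right)^{2} = \left(18 + 15\right)^{2} = 33^{2} = 1089$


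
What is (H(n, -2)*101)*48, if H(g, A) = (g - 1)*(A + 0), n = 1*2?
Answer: -9696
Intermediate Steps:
n = 2
H(g, A) = A*(-1 + g) (H(g, A) = (-1 + g)*A = A*(-1 + g))
(H(n, -2)*101)*48 = (-2*(-1 + 2)*101)*48 = (-2*1*101)*48 = -2*101*48 = -202*48 = -9696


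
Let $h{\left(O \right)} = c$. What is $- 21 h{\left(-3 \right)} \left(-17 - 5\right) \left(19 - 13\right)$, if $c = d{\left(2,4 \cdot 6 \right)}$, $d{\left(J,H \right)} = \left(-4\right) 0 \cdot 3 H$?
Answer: $0$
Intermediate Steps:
$d{\left(J,H \right)} = 0$ ($d{\left(J,H \right)} = 0 \cdot 3 H = 0 H = 0$)
$c = 0$
$h{\left(O \right)} = 0$
$- 21 h{\left(-3 \right)} \left(-17 - 5\right) \left(19 - 13\right) = \left(-21\right) 0 \left(-17 - 5\right) \left(19 - 13\right) = 0 \left(\left(-22\right) 6\right) = 0 \left(-132\right) = 0$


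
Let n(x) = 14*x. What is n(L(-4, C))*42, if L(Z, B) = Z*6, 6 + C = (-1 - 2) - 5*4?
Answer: -14112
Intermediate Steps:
C = -29 (C = -6 + ((-1 - 2) - 5*4) = -6 + (-3 - 20) = -6 - 23 = -29)
L(Z, B) = 6*Z
n(L(-4, C))*42 = (14*(6*(-4)))*42 = (14*(-24))*42 = -336*42 = -14112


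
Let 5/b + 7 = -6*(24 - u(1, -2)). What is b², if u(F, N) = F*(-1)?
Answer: 25/24649 ≈ 0.0010142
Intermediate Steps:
u(F, N) = -F
b = -5/157 (b = 5/(-7 - 6*(24 - (-1))) = 5/(-7 - 6*(24 - 1*(-1))) = 5/(-7 - 6*(24 + 1)) = 5/(-7 - 6*25) = 5/(-7 - 150) = 5/(-157) = 5*(-1/157) = -5/157 ≈ -0.031847)
b² = (-5/157)² = 25/24649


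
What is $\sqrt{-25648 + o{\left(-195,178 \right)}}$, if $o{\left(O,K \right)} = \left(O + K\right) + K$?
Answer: $i \sqrt{25487} \approx 159.65 i$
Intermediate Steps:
$o{\left(O,K \right)} = O + 2 K$ ($o{\left(O,K \right)} = \left(K + O\right) + K = O + 2 K$)
$\sqrt{-25648 + o{\left(-195,178 \right)}} = \sqrt{-25648 + \left(-195 + 2 \cdot 178\right)} = \sqrt{-25648 + \left(-195 + 356\right)} = \sqrt{-25648 + 161} = \sqrt{-25487} = i \sqrt{25487}$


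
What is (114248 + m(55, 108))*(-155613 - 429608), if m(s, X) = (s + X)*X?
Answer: -77162559292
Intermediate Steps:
m(s, X) = X*(X + s) (m(s, X) = (X + s)*X = X*(X + s))
(114248 + m(55, 108))*(-155613 - 429608) = (114248 + 108*(108 + 55))*(-155613 - 429608) = (114248 + 108*163)*(-585221) = (114248 + 17604)*(-585221) = 131852*(-585221) = -77162559292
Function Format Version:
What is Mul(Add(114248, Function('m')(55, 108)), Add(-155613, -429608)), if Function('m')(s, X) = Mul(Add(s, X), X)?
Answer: -77162559292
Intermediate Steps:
Function('m')(s, X) = Mul(X, Add(X, s)) (Function('m')(s, X) = Mul(Add(X, s), X) = Mul(X, Add(X, s)))
Mul(Add(114248, Function('m')(55, 108)), Add(-155613, -429608)) = Mul(Add(114248, Mul(108, Add(108, 55))), Add(-155613, -429608)) = Mul(Add(114248, Mul(108, 163)), -585221) = Mul(Add(114248, 17604), -585221) = Mul(131852, -585221) = -77162559292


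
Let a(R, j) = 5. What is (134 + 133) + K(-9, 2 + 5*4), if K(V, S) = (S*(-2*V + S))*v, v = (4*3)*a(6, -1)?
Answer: 53067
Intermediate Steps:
v = 60 (v = (4*3)*5 = 12*5 = 60)
K(V, S) = 60*S*(S - 2*V) (K(V, S) = (S*(-2*V + S))*60 = (S*(S - 2*V))*60 = 60*S*(S - 2*V))
(134 + 133) + K(-9, 2 + 5*4) = (134 + 133) + 60*(2 + 5*4)*((2 + 5*4) - 2*(-9)) = 267 + 60*(2 + 20)*((2 + 20) + 18) = 267 + 60*22*(22 + 18) = 267 + 60*22*40 = 267 + 52800 = 53067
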